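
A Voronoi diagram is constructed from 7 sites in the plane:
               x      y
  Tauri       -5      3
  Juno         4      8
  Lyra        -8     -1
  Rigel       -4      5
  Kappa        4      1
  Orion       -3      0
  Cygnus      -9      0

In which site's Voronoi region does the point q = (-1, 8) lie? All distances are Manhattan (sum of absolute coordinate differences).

Juno

d(q, Tauri) = |-1−(-5)| + |8−3| = 4 + 5 = 9
d(q, Juno) = |-1−4| + |8−8| = 5 + 0 = 5
d(q, Lyra) = |-1−(-8)| + |8−(-1)| = 7 + 9 = 16
d(q, Rigel) = |-1−(-4)| + |8−5| = 3 + 3 = 6
d(q, Kappa) = |-1−4| + |8−1| = 5 + 7 = 12
d(q, Orion) = |-1−(-3)| + |8−0| = 2 + 8 = 10
d(q, Cygnus) = |-1−(-9)| + |8−0| = 8 + 8 = 16
Juno is nearest.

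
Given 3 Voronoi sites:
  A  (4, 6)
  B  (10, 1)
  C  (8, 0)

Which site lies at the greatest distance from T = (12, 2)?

Compare squared distances (the ordering matches that of the actual distances):
|TA|² = (12−4)² + (2−6)² = 64 + 16 = 80
|TB|² = (12−10)² + (2−1)² = 4 + 1 = 5
|TC|² = (12−8)² + (2−0)² = 16 + 4 = 20
The largest is to A.

A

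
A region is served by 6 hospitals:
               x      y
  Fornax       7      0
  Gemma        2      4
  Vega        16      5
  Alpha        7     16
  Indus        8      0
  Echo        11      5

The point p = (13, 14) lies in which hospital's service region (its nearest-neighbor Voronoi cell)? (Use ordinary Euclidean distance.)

Squared Euclidean distances:
d²(p, Fornax) = 36 + 196 = 232
d²(p, Gemma) = 121 + 100 = 221
d²(p, Vega) = 9 + 81 = 90
d²(p, Alpha) = 36 + 4 = 40
d²(p, Indus) = 25 + 196 = 221
d²(p, Echo) = 4 + 81 = 85
Minimum is at Alpha.

Alpha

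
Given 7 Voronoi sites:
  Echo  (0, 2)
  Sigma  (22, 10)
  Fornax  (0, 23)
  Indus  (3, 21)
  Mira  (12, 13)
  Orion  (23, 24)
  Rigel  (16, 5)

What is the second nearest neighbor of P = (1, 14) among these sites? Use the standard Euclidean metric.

Since √ is increasing, it suffices to compare squared distances:
d²(P, Echo) = (1−0)² + (14−2)² = 1 + 144 = 145
d²(P, Sigma) = (1−22)² + (14−10)² = 441 + 16 = 457
d²(P, Fornax) = (1−0)² + (14−23)² = 1 + 81 = 82
d²(P, Indus) = (1−3)² + (14−21)² = 4 + 49 = 53
d²(P, Mira) = (1−12)² + (14−13)² = 121 + 1 = 122
d²(P, Orion) = (1−23)² + (14−24)² = 484 + 100 = 584
d²(P, Rigel) = (1−16)² + (14−5)² = 225 + 81 = 306
Sorted ascending: Indus, Fornax, Mira, … — the second-nearest is Fornax.

Fornax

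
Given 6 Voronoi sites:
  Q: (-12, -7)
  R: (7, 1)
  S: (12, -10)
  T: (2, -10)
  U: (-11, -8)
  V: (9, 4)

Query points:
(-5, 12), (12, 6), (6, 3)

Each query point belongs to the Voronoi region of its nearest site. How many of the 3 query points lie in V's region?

2

(-5, 12) — d² to each: Q:410, R:265, S:773, T:533, U:436, V:260 → nearest is V
(12, 6) — d² to each: Q:745, R:50, S:256, T:356, U:725, V:13 → nearest is V
(6, 3) — d² to each: Q:424, R:5, S:205, T:185, U:410, V:10 → nearest is R
2 of the 3 points have V as nearest.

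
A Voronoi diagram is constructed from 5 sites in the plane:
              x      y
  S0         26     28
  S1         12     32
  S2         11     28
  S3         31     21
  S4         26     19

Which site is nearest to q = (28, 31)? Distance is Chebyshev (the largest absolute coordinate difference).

d(q,S0) = max(2, 3) = 3
d(q,S1) = max(16, 1) = 16
d(q,S2) = max(17, 3) = 17
d(q,S3) = max(3, 10) = 10
d(q,S4) = max(2, 12) = 12
Minimum is at S0.

S0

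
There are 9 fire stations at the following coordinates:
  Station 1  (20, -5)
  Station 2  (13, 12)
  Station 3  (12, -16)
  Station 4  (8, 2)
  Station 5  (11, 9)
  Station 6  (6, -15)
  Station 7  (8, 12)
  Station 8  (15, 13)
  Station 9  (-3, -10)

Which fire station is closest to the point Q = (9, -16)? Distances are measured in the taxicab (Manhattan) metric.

Station 3

d(Q, Station 1) = 11 + 11 = 22
d(Q, Station 2) = 4 + 28 = 32
d(Q, Station 3) = 3 + 0 = 3
d(Q, Station 4) = 1 + 18 = 19
d(Q, Station 5) = 2 + 25 = 27
d(Q, Station 6) = 3 + 1 = 4
d(Q, Station 7) = 1 + 28 = 29
d(Q, Station 8) = 6 + 29 = 35
d(Q, Station 9) = 12 + 6 = 18
Minimum is at Station 3.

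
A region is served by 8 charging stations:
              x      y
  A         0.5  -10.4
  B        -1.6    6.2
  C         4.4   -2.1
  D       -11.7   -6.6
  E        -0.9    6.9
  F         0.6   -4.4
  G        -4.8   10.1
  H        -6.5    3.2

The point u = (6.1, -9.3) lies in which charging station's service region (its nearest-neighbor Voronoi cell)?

A

Since √ is increasing, it suffices to compare squared distances:
|uA|² = 31.36 + 1.21 = 32.57
|uB|² = 59.29 + 240.25 = 299.54
|uC|² = 2.89 + 51.84 = 54.73
|uD|² = 316.84 + 7.29 = 324.13
|uE|² = 49 + 262.44 = 311.44
|uF|² = 30.25 + 24.01 = 54.26
|uG|² = 118.81 + 376.36 = 495.17
|uH|² = 158.76 + 156.25 = 315.01
Minimum is at A.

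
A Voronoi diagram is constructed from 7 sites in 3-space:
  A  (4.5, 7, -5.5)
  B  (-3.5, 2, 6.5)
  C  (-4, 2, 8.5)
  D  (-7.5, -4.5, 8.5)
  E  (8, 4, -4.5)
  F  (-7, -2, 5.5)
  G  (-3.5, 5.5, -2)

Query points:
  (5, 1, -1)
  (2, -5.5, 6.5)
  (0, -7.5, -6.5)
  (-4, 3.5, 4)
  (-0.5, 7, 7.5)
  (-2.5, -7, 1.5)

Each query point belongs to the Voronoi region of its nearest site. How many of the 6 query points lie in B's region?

3

(5, 1, -1) — d² to each: A:56.5, B:129.5, C:172.25, D:276.75, E:30.25, F:195.25, G:93.5 → nearest is E
(2, -5.5, 6.5) — d² to each: A:306.5, B:86.5, C:96.25, D:95.25, E:247.25, F:94.25, G:223.5 → nearest is B
(0, -7.5, -6.5) — d² to each: A:231.5, B:271.5, C:331.25, D:290.25, E:200.25, F:223.25, G:201.5 → nearest is E
(-4, 3.5, 4) — d² to each: A:174.75, B:8.75, C:22.5, D:96.5, E:216.5, F:41.5, G:40.25 → nearest is B
(-0.5, 7, 7.5) — d² to each: A:194, B:35, C:38.25, D:182.25, E:225.25, F:127.25, G:101.5 → nearest is B
(-2.5, -7, 1.5) — d² to each: A:294, B:107, C:132.25, D:80.25, E:267.25, F:61.25, G:169.5 → nearest is F
3 of the 6 points have B as nearest.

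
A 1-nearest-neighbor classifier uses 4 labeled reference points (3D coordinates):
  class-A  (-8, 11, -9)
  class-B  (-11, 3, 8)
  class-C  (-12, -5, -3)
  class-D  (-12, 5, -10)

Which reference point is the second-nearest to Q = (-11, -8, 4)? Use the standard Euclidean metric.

Compare squared distances (the ordering matches that of the actual distances):
d²(Q, class-A) = (-11−(-8))² + (-8−11)² + (4−(-9))² = 9 + 361 + 169 = 539
d²(Q, class-B) = (-11−(-11))² + (-8−3)² + (4−8)² = 0 + 121 + 16 = 137
d²(Q, class-C) = (-11−(-12))² + (-8−(-5))² + (4−(-3))² = 1 + 9 + 49 = 59
d²(Q, class-D) = (-11−(-12))² + (-8−5)² + (4−(-10))² = 1 + 169 + 196 = 366
Sorted ascending: class-C, class-B, class-D, … — the second-nearest is class-B.

class-B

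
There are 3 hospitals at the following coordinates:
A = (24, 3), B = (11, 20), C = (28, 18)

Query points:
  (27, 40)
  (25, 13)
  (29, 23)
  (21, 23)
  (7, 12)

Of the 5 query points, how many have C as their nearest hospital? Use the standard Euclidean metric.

4

(27, 40) — d² to each: A:1378, B:656, C:485 → nearest is C
(25, 13) — d² to each: A:101, B:245, C:34 → nearest is C
(29, 23) — d² to each: A:425, B:333, C:26 → nearest is C
(21, 23) — d² to each: A:409, B:109, C:74 → nearest is C
(7, 12) — d² to each: A:370, B:80, C:477 → nearest is B
4 of the 5 points have C as nearest.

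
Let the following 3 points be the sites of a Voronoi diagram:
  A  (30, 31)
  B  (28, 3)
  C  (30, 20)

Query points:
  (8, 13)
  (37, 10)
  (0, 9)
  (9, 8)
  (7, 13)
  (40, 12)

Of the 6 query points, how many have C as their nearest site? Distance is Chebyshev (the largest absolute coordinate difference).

1

(8, 13) — d to each: A:22, B:20, C:22 → nearest is B
(37, 10) — d to each: A:21, B:9, C:10 → nearest is B
(0, 9) — d to each: A:30, B:28, C:30 → nearest is B
(9, 8) — d to each: A:23, B:19, C:21 → nearest is B
(7, 13) — d to each: A:23, B:21, C:23 → nearest is B
(40, 12) — d to each: A:19, B:12, C:10 → nearest is C
1 of the 6 points has C as nearest.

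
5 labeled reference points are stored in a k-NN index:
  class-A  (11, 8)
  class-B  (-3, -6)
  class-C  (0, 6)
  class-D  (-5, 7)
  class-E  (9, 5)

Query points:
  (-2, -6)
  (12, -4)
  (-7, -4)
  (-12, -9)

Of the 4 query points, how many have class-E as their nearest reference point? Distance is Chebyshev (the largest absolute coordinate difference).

1

(-2, -6) — d to each: class-A:14, class-B:1, class-C:12, class-D:13, class-E:11 → nearest is class-B
(12, -4) — d to each: class-A:12, class-B:15, class-C:12, class-D:17, class-E:9 → nearest is class-E
(-7, -4) — d to each: class-A:18, class-B:4, class-C:10, class-D:11, class-E:16 → nearest is class-B
(-12, -9) — d to each: class-A:23, class-B:9, class-C:15, class-D:16, class-E:21 → nearest is class-B
1 of the 4 points has class-E as nearest.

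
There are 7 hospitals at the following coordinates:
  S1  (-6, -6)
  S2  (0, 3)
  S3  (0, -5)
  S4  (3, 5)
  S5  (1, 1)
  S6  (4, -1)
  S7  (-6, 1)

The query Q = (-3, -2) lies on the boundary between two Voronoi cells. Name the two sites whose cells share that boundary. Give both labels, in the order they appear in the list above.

S3 and S7

Squared distances from Q to each site:
|QS1|² = (-3−(-6))² + (-2−(-6))² = 9 + 16 = 25
|QS2|² = (-3−0)² + (-2−3)² = 9 + 25 = 34
|QS3|² = (-3−0)² + (-2−(-5))² = 9 + 9 = 18
|QS4|² = (-3−3)² + (-2−5)² = 36 + 49 = 85
|QS5|² = (-3−1)² + (-2−1)² = 16 + 9 = 25
|QS6|² = (-3−4)² + (-2−(-1))² = 49 + 1 = 50
|QS7|² = (-3−(-6))² + (-2−1)² = 9 + 9 = 18
Q is equidistant from S3 and S7 (both at squared distance 18), and every other site is strictly farther — so Q lies on the S3–S7 Voronoi edge.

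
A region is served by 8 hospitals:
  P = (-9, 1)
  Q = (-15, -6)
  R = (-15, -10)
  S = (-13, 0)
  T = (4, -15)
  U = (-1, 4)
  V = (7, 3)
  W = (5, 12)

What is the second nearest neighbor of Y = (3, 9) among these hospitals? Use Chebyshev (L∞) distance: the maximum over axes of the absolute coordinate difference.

d(Y,P) = max(12, 8) = 12
d(Y,Q) = max(18, 15) = 18
d(Y,R) = max(18, 19) = 19
d(Y,S) = max(16, 9) = 16
d(Y,T) = max(1, 24) = 24
d(Y,U) = max(4, 5) = 5
d(Y,V) = max(4, 6) = 6
d(Y,W) = max(2, 3) = 3
Sorted ascending: W, U, V, … — the second-nearest is U.

U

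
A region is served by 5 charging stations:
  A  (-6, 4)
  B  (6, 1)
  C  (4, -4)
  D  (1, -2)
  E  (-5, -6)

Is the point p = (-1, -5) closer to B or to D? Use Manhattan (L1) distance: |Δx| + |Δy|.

D

d(p,B) = |-1−6| + |-5−1| = 7 + 6 = 13
d(p,D) = |-1−1| + |-5−(-2)| = 2 + 3 = 5
13 > 5, so D is closer.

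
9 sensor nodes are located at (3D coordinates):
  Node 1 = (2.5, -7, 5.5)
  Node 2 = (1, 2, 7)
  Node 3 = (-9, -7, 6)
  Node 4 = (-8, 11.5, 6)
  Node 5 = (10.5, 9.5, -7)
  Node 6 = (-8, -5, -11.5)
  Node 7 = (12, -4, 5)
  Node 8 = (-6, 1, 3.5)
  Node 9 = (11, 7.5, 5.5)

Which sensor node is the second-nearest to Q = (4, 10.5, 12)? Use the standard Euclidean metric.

Node 2

Compare squared distances (the ordering matches that of the actual distances):
d²(Q, Node 1) = (4−2.5)² + (10.5−(-7))² + (12−5.5)² = 2.25 + 306.25 + 42.25 = 350.75
d²(Q, Node 2) = (4−1)² + (10.5−2)² + (12−7)² = 9 + 72.25 + 25 = 106.25
d²(Q, Node 3) = (4−(-9))² + (10.5−(-7))² + (12−6)² = 169 + 306.25 + 36 = 511.25
d²(Q, Node 4) = (4−(-8))² + (10.5−11.5)² + (12−6)² = 144 + 1 + 36 = 181
d²(Q, Node 5) = (4−10.5)² + (10.5−9.5)² + (12−(-7))² = 42.25 + 1 + 361 = 404.25
d²(Q, Node 6) = (4−(-8))² + (10.5−(-5))² + (12−(-11.5))² = 144 + 240.25 + 552.25 = 936.5
d²(Q, Node 7) = (4−12)² + (10.5−(-4))² + (12−5)² = 64 + 210.25 + 49 = 323.25
d²(Q, Node 8) = (4−(-6))² + (10.5−1)² + (12−3.5)² = 100 + 90.25 + 72.25 = 262.5
d²(Q, Node 9) = (4−11)² + (10.5−7.5)² + (12−5.5)² = 49 + 9 + 42.25 = 100.25
Sorted ascending: Node 9, Node 2, Node 4, … — the second-nearest is Node 2.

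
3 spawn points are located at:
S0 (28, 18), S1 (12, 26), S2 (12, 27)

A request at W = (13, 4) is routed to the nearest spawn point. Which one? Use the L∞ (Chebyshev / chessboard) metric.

S0

d(W,S0) = max(15, 14) = 15
d(W,S1) = max(1, 22) = 22
d(W,S2) = max(1, 23) = 23
Minimum is at S0.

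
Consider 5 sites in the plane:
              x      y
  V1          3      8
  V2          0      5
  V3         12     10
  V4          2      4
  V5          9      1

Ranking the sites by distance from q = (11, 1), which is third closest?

V4

Squared Euclidean distances:
|qV1|² = 64 + 49 = 113
|qV2|² = 121 + 16 = 137
|qV3|² = 1 + 81 = 82
|qV4|² = 81 + 9 = 90
|qV5|² = 4 + 0 = 4
Sorted ascending: V5, V3, V4, V1, … — the third-nearest is V4.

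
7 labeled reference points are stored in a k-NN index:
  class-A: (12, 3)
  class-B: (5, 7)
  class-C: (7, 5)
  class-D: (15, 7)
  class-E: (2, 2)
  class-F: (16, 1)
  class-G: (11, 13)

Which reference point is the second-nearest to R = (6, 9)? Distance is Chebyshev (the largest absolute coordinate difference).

d(R, class-A) = max(6, 6) = 6
d(R, class-B) = max(1, 2) = 2
d(R, class-C) = max(1, 4) = 4
d(R, class-D) = max(9, 2) = 9
d(R, class-E) = max(4, 7) = 7
d(R, class-F) = max(10, 8) = 10
d(R, class-G) = max(5, 4) = 5
Sorted ascending: class-B, class-C, class-G, … — the second-nearest is class-C.

class-C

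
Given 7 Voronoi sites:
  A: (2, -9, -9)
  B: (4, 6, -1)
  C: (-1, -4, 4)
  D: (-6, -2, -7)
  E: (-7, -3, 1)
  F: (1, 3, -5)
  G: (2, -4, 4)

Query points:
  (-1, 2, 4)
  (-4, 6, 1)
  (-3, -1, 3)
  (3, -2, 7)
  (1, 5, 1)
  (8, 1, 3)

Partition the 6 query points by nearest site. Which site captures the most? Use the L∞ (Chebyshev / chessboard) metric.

(-1, 2, 4) — d to each: A:13, B:5, C:6, D:11, E:6, F:9, G:6 → nearest is B
(-4, 6, 1) — d to each: A:15, B:8, C:10, D:8, E:9, F:6, G:10 → nearest is F
(-3, -1, 3) — d to each: A:12, B:7, C:3, D:10, E:4, F:8, G:5 → nearest is C
(3, -2, 7) — d to each: A:16, B:8, C:4, D:14, E:10, F:12, G:3 → nearest is G
(1, 5, 1) — d to each: A:14, B:3, C:9, D:8, E:8, F:6, G:9 → nearest is B
(8, 1, 3) — d to each: A:12, B:5, C:9, D:14, E:15, F:8, G:6 → nearest is B
Tally — B:3, C:1, F:1, G:1. B captures the most (3).

B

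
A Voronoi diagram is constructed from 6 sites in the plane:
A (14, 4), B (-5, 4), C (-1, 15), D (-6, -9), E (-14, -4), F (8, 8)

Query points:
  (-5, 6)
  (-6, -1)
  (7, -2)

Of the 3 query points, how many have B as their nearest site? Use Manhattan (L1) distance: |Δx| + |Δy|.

2

(-5, 6) — d to each: A:21, B:2, C:13, D:16, E:19, F:15 → nearest is B
(-6, -1) — d to each: A:25, B:6, C:21, D:8, E:11, F:23 → nearest is B
(7, -2) — d to each: A:13, B:18, C:25, D:20, E:23, F:11 → nearest is F
2 of the 3 points have B as nearest.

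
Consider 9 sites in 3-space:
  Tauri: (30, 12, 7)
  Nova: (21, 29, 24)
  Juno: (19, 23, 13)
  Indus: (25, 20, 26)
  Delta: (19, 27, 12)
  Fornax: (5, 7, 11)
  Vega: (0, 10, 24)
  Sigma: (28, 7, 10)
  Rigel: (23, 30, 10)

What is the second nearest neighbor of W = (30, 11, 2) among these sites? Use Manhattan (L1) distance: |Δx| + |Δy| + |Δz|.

d(W, Tauri) = |30−30| + |11−12| + |2−7| = 0 + 1 + 5 = 6
d(W, Nova) = |30−21| + |11−29| + |2−24| = 9 + 18 + 22 = 49
d(W, Juno) = |30−19| + |11−23| + |2−13| = 11 + 12 + 11 = 34
d(W, Indus) = |30−25| + |11−20| + |2−26| = 5 + 9 + 24 = 38
d(W, Delta) = |30−19| + |11−27| + |2−12| = 11 + 16 + 10 = 37
d(W, Fornax) = |30−5| + |11−7| + |2−11| = 25 + 4 + 9 = 38
d(W, Vega) = |30−0| + |11−10| + |2−24| = 30 + 1 + 22 = 53
d(W, Sigma) = |30−28| + |11−7| + |2−10| = 2 + 4 + 8 = 14
d(W, Rigel) = |30−23| + |11−30| + |2−10| = 7 + 19 + 8 = 34
Sorted ascending: Tauri, Sigma, Juno, … — the second-nearest is Sigma.

Sigma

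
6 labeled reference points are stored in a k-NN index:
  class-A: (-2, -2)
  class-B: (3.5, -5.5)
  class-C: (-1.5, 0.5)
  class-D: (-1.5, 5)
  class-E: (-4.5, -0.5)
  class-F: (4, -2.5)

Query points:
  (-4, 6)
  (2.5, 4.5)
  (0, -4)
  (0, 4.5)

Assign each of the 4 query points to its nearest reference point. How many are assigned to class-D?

(-4, 6) — d² to each: class-A:68, class-B:188.5, class-C:36.5, class-D:7.25, class-E:42.5, class-F:136.25 → nearest is class-D
(2.5, 4.5) — d² to each: class-A:62.5, class-B:101, class-C:32, class-D:16.25, class-E:74, class-F:51.25 → nearest is class-D
(0, -4) — d² to each: class-A:8, class-B:14.5, class-C:22.5, class-D:83.25, class-E:32.5, class-F:18.25 → nearest is class-A
(0, 4.5) — d² to each: class-A:46.25, class-B:112.25, class-C:18.25, class-D:2.5, class-E:45.25, class-F:65 → nearest is class-D
3 of the 4 points have class-D as nearest.

3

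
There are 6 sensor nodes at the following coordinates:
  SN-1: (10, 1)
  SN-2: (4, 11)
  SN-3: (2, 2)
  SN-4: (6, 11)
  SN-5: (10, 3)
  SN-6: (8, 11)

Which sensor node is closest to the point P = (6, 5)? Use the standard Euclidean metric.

SN-5

Squared Euclidean distances:
d²(P, SN-1) = (6−10)² + (5−1)² = 16 + 16 = 32
d²(P, SN-2) = (6−4)² + (5−11)² = 4 + 36 = 40
d²(P, SN-3) = (6−2)² + (5−2)² = 16 + 9 = 25
d²(P, SN-4) = (6−6)² + (5−11)² = 0 + 36 = 36
d²(P, SN-5) = (6−10)² + (5−3)² = 16 + 4 = 20
d²(P, SN-6) = (6−8)² + (5−11)² = 4 + 36 = 40
The smallest is to SN-5, so P lies in the Voronoi region of SN-5.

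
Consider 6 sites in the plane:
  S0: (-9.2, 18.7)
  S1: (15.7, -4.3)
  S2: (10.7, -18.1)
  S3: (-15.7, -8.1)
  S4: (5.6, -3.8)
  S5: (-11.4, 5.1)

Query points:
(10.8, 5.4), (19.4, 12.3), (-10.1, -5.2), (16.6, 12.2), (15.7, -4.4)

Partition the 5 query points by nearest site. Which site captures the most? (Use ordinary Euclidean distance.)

(10.8, 5.4) — d² to each: S0:576.89, S1:118.1, S2:552.26, S3:884.5, S4:111.68, S5:492.93 → nearest is S4
(19.4, 12.3) — d² to each: S0:858.92, S1:289.25, S2:999.85, S3:1648.17, S4:449.65, S5:1000.48 → nearest is S1
(-10.1, -5.2) — d² to each: S0:572.02, S1:666.45, S2:599.05, S3:39.77, S4:248.45, S5:107.78 → nearest is S3
(16.6, 12.2) — d² to each: S0:707.89, S1:273.06, S2:952.9, S3:1455.38, S4:377, S5:834.41 → nearest is S1
(15.7, -4.4) — d² to each: S0:1153.62, S1:0.01, S2:212.69, S3:999.65, S4:102.37, S5:824.66 → nearest is S1
Tally — S1:3, S3:1, S4:1. S1 captures the most (3).

S1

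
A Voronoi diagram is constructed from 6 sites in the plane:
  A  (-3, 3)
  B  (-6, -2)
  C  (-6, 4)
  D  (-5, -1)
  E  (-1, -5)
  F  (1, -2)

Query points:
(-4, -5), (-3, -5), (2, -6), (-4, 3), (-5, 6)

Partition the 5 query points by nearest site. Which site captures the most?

(-4, -5) — d² to each: A:65, B:13, C:85, D:17, E:9, F:34 → nearest is E
(-3, -5) — d² to each: A:64, B:18, C:90, D:20, E:4, F:25 → nearest is E
(2, -6) — d² to each: A:106, B:80, C:164, D:74, E:10, F:17 → nearest is E
(-4, 3) — d² to each: A:1, B:29, C:5, D:17, E:73, F:50 → nearest is A
(-5, 6) — d² to each: A:13, B:65, C:5, D:49, E:137, F:100 → nearest is C
Tally — A:1, C:1, E:3. E captures the most (3).

E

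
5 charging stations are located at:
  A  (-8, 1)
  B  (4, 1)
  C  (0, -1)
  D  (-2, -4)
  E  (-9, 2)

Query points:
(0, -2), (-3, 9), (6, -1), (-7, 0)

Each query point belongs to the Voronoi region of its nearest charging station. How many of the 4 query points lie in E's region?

1

(0, -2) — d² to each: A:73, B:25, C:1, D:8, E:97 → nearest is C
(-3, 9) — d² to each: A:89, B:113, C:109, D:170, E:85 → nearest is E
(6, -1) — d² to each: A:200, B:8, C:36, D:73, E:234 → nearest is B
(-7, 0) — d² to each: A:2, B:122, C:50, D:41, E:8 → nearest is A
1 of the 4 points has E as nearest.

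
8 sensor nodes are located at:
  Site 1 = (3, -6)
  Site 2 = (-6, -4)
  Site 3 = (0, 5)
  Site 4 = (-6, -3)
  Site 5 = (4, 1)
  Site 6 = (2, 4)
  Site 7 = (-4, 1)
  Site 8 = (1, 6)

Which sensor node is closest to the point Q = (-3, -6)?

Squared Euclidean distances:
d²(Q, Site 1) = 36 + 0 = 36
d²(Q, Site 2) = 9 + 4 = 13
d²(Q, Site 3) = 9 + 121 = 130
d²(Q, Site 4) = 9 + 9 = 18
d²(Q, Site 5) = 49 + 49 = 98
d²(Q, Site 6) = 25 + 100 = 125
d²(Q, Site 7) = 1 + 49 = 50
d²(Q, Site 8) = 16 + 144 = 160
The smallest is to Site 2, so Q lies in the Voronoi region of Site 2.

Site 2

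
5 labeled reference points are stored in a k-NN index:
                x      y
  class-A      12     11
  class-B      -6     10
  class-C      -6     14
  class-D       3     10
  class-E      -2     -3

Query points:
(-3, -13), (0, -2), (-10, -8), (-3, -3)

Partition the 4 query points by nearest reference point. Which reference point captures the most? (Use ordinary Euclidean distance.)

class-E

(-3, -13) — d² to each: class-A:801, class-B:538, class-C:738, class-D:565, class-E:101 → nearest is class-E
(0, -2) — d² to each: class-A:313, class-B:180, class-C:292, class-D:153, class-E:5 → nearest is class-E
(-10, -8) — d² to each: class-A:845, class-B:340, class-C:500, class-D:493, class-E:89 → nearest is class-E
(-3, -3) — d² to each: class-A:421, class-B:178, class-C:298, class-D:205, class-E:1 → nearest is class-E
Tally — class-E:4. class-E captures the most (4).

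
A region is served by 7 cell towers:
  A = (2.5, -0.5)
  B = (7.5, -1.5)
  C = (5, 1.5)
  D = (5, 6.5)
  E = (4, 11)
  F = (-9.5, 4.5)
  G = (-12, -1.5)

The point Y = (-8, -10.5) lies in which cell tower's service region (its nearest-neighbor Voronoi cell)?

G

Compare squared distances (the ordering matches that of the actual distances):
|YA|² = 110.25 + 100 = 210.25
|YB|² = 240.25 + 81 = 321.25
|YC|² = 169 + 144 = 313
|YD|² = 169 + 289 = 458
|YE|² = 144 + 462.25 = 606.25
|YF|² = 2.25 + 225 = 227.25
|YG|² = 16 + 81 = 97
Minimum is at G.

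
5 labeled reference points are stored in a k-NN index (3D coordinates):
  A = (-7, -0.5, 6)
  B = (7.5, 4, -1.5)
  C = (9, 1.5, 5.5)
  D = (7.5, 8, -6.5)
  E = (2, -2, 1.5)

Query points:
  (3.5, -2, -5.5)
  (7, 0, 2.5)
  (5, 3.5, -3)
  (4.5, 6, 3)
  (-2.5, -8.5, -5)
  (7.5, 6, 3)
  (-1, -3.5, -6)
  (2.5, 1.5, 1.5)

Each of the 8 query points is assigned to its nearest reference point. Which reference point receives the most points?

E

(3.5, -2, -5.5) — d² to each: A:244.75, B:68, C:163.5, D:117, E:51.25 → nearest is E
(7, 0, 2.5) — d² to each: A:208.5, B:32.25, C:15.25, D:145.25, E:30 → nearest is C
(5, 3.5, -3) — d² to each: A:241, B:8.75, C:92.25, D:38.75, E:59.5 → nearest is B
(4.5, 6, 3) — d² to each: A:183.5, B:33.25, C:46.75, D:103.25, E:72.5 → nearest is B
(-2.5, -8.5, -5) — d² to each: A:205.25, B:268.5, C:342.5, D:374.5, E:104.75 → nearest is E
(7.5, 6, 3) — d² to each: A:261.5, B:24.25, C:28.75, D:94.25, E:96.5 → nearest is B
(-1, -3.5, -6) — d² to each: A:189, B:148.75, C:257.25, D:204.75, E:67.5 → nearest is E
(2.5, 1.5, 1.5) — d² to each: A:114.5, B:40.25, C:58.25, D:131.25, E:12.5 → nearest is E
Tally — B:3, C:1, E:4. E captures the most (4).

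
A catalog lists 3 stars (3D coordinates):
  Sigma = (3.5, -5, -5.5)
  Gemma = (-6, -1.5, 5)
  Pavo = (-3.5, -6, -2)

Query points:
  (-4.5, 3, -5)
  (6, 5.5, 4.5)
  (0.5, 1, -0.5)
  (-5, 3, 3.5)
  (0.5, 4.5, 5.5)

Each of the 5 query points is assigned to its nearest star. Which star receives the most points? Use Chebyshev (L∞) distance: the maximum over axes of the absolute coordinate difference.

Sigma

(-4.5, 3, -5) — d to each: Sigma:8, Gemma:10, Pavo:9 → nearest is Sigma
(6, 5.5, 4.5) — d to each: Sigma:10.5, Gemma:12, Pavo:11.5 → nearest is Sigma
(0.5, 1, -0.5) — d to each: Sigma:6, Gemma:6.5, Pavo:7 → nearest is Sigma
(-5, 3, 3.5) — d to each: Sigma:9, Gemma:4.5, Pavo:9 → nearest is Gemma
(0.5, 4.5, 5.5) — d to each: Sigma:11, Gemma:6.5, Pavo:10.5 → nearest is Gemma
Tally — Sigma:3, Gemma:2. Sigma captures the most (3).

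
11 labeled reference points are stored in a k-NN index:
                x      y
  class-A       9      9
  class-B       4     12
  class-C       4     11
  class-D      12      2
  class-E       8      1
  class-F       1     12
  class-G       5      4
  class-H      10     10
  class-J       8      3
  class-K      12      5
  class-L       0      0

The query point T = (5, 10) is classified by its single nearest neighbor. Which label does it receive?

Since √ is increasing, it suffices to compare squared distances:
d²(T, class-A) = 16 + 1 = 17
d²(T, class-B) = 1 + 4 = 5
d²(T, class-C) = 1 + 1 = 2
d²(T, class-D) = 49 + 64 = 113
d²(T, class-E) = 9 + 81 = 90
d²(T, class-F) = 16 + 4 = 20
d²(T, class-G) = 0 + 36 = 36
d²(T, class-H) = 25 + 0 = 25
d²(T, class-J) = 9 + 49 = 58
d²(T, class-K) = 49 + 25 = 74
d²(T, class-L) = 25 + 100 = 125
The smallest is to class-C, so T lies in the Voronoi region of class-C.

class-C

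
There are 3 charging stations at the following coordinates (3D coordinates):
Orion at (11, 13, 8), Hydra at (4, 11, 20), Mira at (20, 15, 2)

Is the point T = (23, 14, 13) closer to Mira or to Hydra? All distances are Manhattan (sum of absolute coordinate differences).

d(T, Mira) = |23−20| + |14−15| + |13−2| = 3 + 1 + 11 = 15
d(T, Hydra) = |23−4| + |14−11| + |13−20| = 19 + 3 + 7 = 29
15 < 29, so Mira is closer.

Mira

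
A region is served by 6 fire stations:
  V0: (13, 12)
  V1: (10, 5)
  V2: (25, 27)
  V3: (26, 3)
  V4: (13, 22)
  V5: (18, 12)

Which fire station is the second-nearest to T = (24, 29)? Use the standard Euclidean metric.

V4

Compare squared distances (the ordering matches that of the actual distances):
|TV0|² = (24−13)² + (29−12)² = 121 + 289 = 410
|TV1|² = (24−10)² + (29−5)² = 196 + 576 = 772
|TV2|² = (24−25)² + (29−27)² = 1 + 4 = 5
|TV3|² = (24−26)² + (29−3)² = 4 + 676 = 680
|TV4|² = (24−13)² + (29−22)² = 121 + 49 = 170
|TV5|² = (24−18)² + (29−12)² = 36 + 289 = 325
Sorted ascending: V2, V4, V5, … — the second-nearest is V4.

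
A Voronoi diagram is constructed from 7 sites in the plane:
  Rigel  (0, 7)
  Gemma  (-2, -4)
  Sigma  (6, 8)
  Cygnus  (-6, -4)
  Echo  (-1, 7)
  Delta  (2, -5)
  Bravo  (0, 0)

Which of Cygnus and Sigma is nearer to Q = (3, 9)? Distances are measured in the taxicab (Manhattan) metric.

Sigma

d(Q, Cygnus) = |3−(-6)| + |9−(-4)| = 9 + 13 = 22
d(Q, Sigma) = |3−6| + |9−8| = 3 + 1 = 4
22 > 4, so Sigma is closer.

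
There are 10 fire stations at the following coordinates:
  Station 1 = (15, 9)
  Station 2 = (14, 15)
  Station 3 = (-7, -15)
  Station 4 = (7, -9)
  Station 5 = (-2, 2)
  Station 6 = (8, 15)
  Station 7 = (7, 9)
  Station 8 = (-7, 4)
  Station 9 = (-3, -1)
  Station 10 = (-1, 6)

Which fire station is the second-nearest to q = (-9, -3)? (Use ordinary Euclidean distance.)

Station 8

Since √ is increasing, it suffices to compare squared distances:
d²(q, Station 1) = 576 + 144 = 720
d²(q, Station 2) = 529 + 324 = 853
d²(q, Station 3) = 4 + 144 = 148
d²(q, Station 4) = 256 + 36 = 292
d²(q, Station 5) = 49 + 25 = 74
d²(q, Station 6) = 289 + 324 = 613
d²(q, Station 7) = 256 + 144 = 400
d²(q, Station 8) = 4 + 49 = 53
d²(q, Station 9) = 36 + 4 = 40
d²(q, Station 10) = 64 + 81 = 145
Sorted ascending: Station 9, Station 8, Station 5, … — the second-nearest is Station 8.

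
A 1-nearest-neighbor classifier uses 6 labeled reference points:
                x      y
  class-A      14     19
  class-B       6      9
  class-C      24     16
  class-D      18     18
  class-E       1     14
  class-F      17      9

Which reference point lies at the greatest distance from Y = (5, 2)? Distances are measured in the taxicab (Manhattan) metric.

class-C

d(Y, class-A) = |5−14| + |2−19| = 9 + 17 = 26
d(Y, class-B) = |5−6| + |2−9| = 1 + 7 = 8
d(Y, class-C) = |5−24| + |2−16| = 19 + 14 = 33
d(Y, class-D) = |5−18| + |2−18| = 13 + 16 = 29
d(Y, class-E) = |5−1| + |2−14| = 4 + 12 = 16
d(Y, class-F) = |5−17| + |2−9| = 12 + 7 = 19
The largest is to class-C.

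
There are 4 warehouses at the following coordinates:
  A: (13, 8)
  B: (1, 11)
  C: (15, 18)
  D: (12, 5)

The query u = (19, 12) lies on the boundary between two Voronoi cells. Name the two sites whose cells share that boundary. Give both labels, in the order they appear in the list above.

Squared distances from u to each site:
|uA|² = (19−13)² + (12−8)² = 36 + 16 = 52
|uB|² = (19−1)² + (12−11)² = 324 + 1 = 325
|uC|² = (19−15)² + (12−18)² = 16 + 36 = 52
|uD|² = (19−12)² + (12−5)² = 49 + 49 = 98
u is equidistant from A and C (both at squared distance 52), and every other site is strictly farther — so u lies on the A–C Voronoi edge.

A and C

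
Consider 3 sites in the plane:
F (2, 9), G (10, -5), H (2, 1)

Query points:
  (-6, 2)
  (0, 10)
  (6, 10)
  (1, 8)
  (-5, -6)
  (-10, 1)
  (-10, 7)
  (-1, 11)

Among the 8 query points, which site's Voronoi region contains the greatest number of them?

(-6, 2) — d² to each: F:113, G:305, H:65 → nearest is H
(0, 10) — d² to each: F:5, G:325, H:85 → nearest is F
(6, 10) — d² to each: F:17, G:241, H:97 → nearest is F
(1, 8) — d² to each: F:2, G:250, H:50 → nearest is F
(-5, -6) — d² to each: F:274, G:226, H:98 → nearest is H
(-10, 1) — d² to each: F:208, G:436, H:144 → nearest is H
(-10, 7) — d² to each: F:148, G:544, H:180 → nearest is F
(-1, 11) — d² to each: F:13, G:377, H:109 → nearest is F
Tally — F:5, H:3. F captures the most (5).

F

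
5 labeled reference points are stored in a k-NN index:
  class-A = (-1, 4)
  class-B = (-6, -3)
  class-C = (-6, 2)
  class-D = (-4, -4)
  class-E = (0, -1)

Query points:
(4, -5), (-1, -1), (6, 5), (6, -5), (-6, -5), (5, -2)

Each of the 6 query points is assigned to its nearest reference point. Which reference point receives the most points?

(4, -5) — d² to each: class-A:106, class-B:104, class-C:149, class-D:65, class-E:32 → nearest is class-E
(-1, -1) — d² to each: class-A:25, class-B:29, class-C:34, class-D:18, class-E:1 → nearest is class-E
(6, 5) — d² to each: class-A:50, class-B:208, class-C:153, class-D:181, class-E:72 → nearest is class-A
(6, -5) — d² to each: class-A:130, class-B:148, class-C:193, class-D:101, class-E:52 → nearest is class-E
(-6, -5) — d² to each: class-A:106, class-B:4, class-C:49, class-D:5, class-E:52 → nearest is class-B
(5, -2) — d² to each: class-A:72, class-B:122, class-C:137, class-D:85, class-E:26 → nearest is class-E
Tally — class-A:1, class-B:1, class-E:4. class-E captures the most (4).

class-E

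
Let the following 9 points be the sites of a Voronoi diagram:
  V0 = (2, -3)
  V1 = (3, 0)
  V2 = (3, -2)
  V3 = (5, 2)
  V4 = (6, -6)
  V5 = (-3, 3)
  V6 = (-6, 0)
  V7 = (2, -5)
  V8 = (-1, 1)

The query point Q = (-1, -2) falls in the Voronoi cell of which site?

Squared Euclidean distances:
|QV0|² = 9 + 1 = 10
|QV1|² = 16 + 4 = 20
|QV2|² = 16 + 0 = 16
|QV3|² = 36 + 16 = 52
|QV4|² = 49 + 16 = 65
|QV5|² = 4 + 25 = 29
|QV6|² = 25 + 4 = 29
|QV7|² = 9 + 9 = 18
|QV8|² = 0 + 9 = 9
Minimum is at V8.

V8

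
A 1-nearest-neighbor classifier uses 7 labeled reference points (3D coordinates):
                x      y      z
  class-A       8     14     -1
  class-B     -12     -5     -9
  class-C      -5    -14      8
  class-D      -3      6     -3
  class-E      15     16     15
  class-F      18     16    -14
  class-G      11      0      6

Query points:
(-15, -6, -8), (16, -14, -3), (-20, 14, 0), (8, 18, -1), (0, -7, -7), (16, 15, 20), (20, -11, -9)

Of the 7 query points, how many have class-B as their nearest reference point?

2

(-15, -6, -8) — d² to each: class-A:978, class-B:11, class-C:420, class-D:313, class-E:1913, class-F:1609, class-G:908 → nearest is class-B
(16, -14, -3) — d² to each: class-A:852, class-B:901, class-C:562, class-D:761, class-E:1225, class-F:1025, class-G:302 → nearest is class-G
(-20, 14, 0) — d² to each: class-A:785, class-B:506, class-C:1073, class-D:362, class-E:1454, class-F:1644, class-G:1193 → nearest is class-D
(8, 18, -1) — d² to each: class-A:16, class-B:993, class-C:1274, class-D:269, class-E:309, class-F:273, class-G:382 → nearest is class-A
(0, -7, -7) — d² to each: class-A:541, class-B:152, class-C:299, class-D:194, class-E:1238, class-F:902, class-G:339 → nearest is class-B
(16, 15, 20) — d² to each: class-A:506, class-B:2025, class-C:1426, class-D:971, class-E:27, class-F:1161, class-G:446 → nearest is class-E
(20, -11, -9) — d² to each: class-A:833, class-B:1060, class-C:923, class-D:854, class-E:1330, class-F:758, class-G:427 → nearest is class-G
2 of the 7 points have class-B as nearest.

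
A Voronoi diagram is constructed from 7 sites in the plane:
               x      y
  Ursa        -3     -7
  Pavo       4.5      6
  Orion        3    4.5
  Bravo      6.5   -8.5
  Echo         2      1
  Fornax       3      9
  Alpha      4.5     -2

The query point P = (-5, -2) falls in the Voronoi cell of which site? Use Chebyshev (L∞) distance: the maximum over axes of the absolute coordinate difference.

Ursa

d(P, Ursa) = max(2, 5) = 5
d(P, Pavo) = max(9.5, 8) = 9.5
d(P, Orion) = max(8, 6.5) = 8
d(P, Bravo) = max(11.5, 6.5) = 11.5
d(P, Echo) = max(7, 3) = 7
d(P, Fornax) = max(8, 11) = 11
d(P, Alpha) = max(9.5, 0) = 9.5
Minimum is at Ursa.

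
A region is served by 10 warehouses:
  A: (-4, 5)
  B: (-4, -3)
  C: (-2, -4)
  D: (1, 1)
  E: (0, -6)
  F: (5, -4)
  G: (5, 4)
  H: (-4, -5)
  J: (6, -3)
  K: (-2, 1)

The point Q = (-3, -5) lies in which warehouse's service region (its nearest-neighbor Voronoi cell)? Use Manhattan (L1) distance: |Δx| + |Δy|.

d(Q,A) = |-3−(-4)| + |-5−5| = 1 + 10 = 11
d(Q,B) = |-3−(-4)| + |-5−(-3)| = 1 + 2 = 3
d(Q,C) = |-3−(-2)| + |-5−(-4)| = 1 + 1 = 2
d(Q,D) = |-3−1| + |-5−1| = 4 + 6 = 10
d(Q,E) = |-3−0| + |-5−(-6)| = 3 + 1 = 4
d(Q,F) = |-3−5| + |-5−(-4)| = 8 + 1 = 9
d(Q,G) = |-3−5| + |-5−4| = 8 + 9 = 17
d(Q,H) = |-3−(-4)| + |-5−(-5)| = 1 + 0 = 1
d(Q,J) = |-3−6| + |-5−(-3)| = 9 + 2 = 11
d(Q,K) = |-3−(-2)| + |-5−1| = 1 + 6 = 7
H is nearest.

H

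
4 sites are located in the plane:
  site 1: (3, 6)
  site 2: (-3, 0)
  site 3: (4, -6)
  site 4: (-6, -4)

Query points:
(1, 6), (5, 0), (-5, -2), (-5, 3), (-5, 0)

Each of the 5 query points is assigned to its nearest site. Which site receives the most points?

(1, 6) — d² to each: site 1:4, site 2:52, site 3:153, site 4:149 → nearest is site 1
(5, 0) — d² to each: site 1:40, site 2:64, site 3:37, site 4:137 → nearest is site 3
(-5, -2) — d² to each: site 1:128, site 2:8, site 3:97, site 4:5 → nearest is site 4
(-5, 3) — d² to each: site 1:73, site 2:13, site 3:162, site 4:50 → nearest is site 2
(-5, 0) — d² to each: site 1:100, site 2:4, site 3:117, site 4:17 → nearest is site 2
Tally — site 1:1, site 2:2, site 3:1, site 4:1. site 2 captures the most (2).

site 2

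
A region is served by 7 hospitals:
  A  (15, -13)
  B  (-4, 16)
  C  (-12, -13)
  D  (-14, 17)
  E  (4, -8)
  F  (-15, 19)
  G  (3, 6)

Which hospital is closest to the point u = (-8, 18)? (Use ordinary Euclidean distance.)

B

Compare squared distances (the ordering matches that of the actual distances):
|uA|² = (-8−15)² + (18−(-13))² = 529 + 961 = 1490
|uB|² = (-8−(-4))² + (18−16)² = 16 + 4 = 20
|uC|² = (-8−(-12))² + (18−(-13))² = 16 + 961 = 977
|uD|² = (-8−(-14))² + (18−17)² = 36 + 1 = 37
|uE|² = (-8−4)² + (18−(-8))² = 144 + 676 = 820
|uF|² = (-8−(-15))² + (18−19)² = 49 + 1 = 50
|uG|² = (-8−3)² + (18−6)² = 121 + 144 = 265
Minimum is at B.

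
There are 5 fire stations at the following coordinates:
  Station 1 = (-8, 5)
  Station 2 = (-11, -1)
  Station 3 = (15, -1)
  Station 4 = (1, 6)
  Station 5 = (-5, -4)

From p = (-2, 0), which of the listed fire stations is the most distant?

Station 3

Squared Euclidean distances:
d²(p, Station 1) = (-2−(-8))² + (0−5)² = 36 + 25 = 61
d²(p, Station 2) = (-2−(-11))² + (0−(-1))² = 81 + 1 = 82
d²(p, Station 3) = (-2−15)² + (0−(-1))² = 289 + 1 = 290
d²(p, Station 4) = (-2−1)² + (0−6)² = 9 + 36 = 45
d²(p, Station 5) = (-2−(-5))² + (0−(-4))² = 9 + 16 = 25
The largest is to Station 3.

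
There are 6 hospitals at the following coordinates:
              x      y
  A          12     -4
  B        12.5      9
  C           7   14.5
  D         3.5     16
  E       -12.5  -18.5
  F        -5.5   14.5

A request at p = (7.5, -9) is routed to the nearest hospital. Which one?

A

Compare squared distances (the ordering matches that of the actual distances):
|pA|² = (7.5−12)² + (-9−(-4))² = 20.25 + 25 = 45.25
|pB|² = (7.5−12.5)² + (-9−9)² = 25 + 324 = 349
|pC|² = (7.5−7)² + (-9−14.5)² = 0.25 + 552.25 = 552.5
|pD|² = (7.5−3.5)² + (-9−16)² = 16 + 625 = 641
|pE|² = (7.5−(-12.5))² + (-9−(-18.5))² = 400 + 90.25 = 490.25
|pF|² = (7.5−(-5.5))² + (-9−14.5)² = 169 + 552.25 = 721.25
A is nearest.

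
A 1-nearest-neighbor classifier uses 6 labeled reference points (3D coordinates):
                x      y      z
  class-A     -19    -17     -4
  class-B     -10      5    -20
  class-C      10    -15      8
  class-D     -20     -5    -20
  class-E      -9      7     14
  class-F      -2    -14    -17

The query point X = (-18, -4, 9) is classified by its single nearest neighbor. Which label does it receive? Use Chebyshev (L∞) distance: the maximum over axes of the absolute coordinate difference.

class-E

d(X, class-A) = max(1, 13, 13) = 13
d(X, class-B) = max(8, 9, 29) = 29
d(X, class-C) = max(28, 11, 1) = 28
d(X, class-D) = max(2, 1, 29) = 29
d(X, class-E) = max(9, 11, 5) = 11
d(X, class-F) = max(16, 10, 26) = 26
Minimum is at class-E.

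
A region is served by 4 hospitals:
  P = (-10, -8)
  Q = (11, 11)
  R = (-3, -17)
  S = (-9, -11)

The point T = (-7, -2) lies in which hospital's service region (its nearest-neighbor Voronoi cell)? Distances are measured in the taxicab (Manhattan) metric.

P

d(T,P) = |-7−(-10)| + |-2−(-8)| = 3 + 6 = 9
d(T,Q) = |-7−11| + |-2−11| = 18 + 13 = 31
d(T,R) = |-7−(-3)| + |-2−(-17)| = 4 + 15 = 19
d(T,S) = |-7−(-9)| + |-2−(-11)| = 2 + 9 = 11
Minimum is at P.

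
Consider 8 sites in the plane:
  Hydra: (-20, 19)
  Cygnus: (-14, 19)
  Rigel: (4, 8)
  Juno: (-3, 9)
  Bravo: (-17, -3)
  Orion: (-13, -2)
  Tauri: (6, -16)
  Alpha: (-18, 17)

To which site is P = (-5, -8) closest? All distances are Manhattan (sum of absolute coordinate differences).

Orion

d(P, Hydra) = |-5−(-20)| + |-8−19| = 15 + 27 = 42
d(P, Cygnus) = |-5−(-14)| + |-8−19| = 9 + 27 = 36
d(P, Rigel) = |-5−4| + |-8−8| = 9 + 16 = 25
d(P, Juno) = |-5−(-3)| + |-8−9| = 2 + 17 = 19
d(P, Bravo) = |-5−(-17)| + |-8−(-3)| = 12 + 5 = 17
d(P, Orion) = |-5−(-13)| + |-8−(-2)| = 8 + 6 = 14
d(P, Tauri) = |-5−6| + |-8−(-16)| = 11 + 8 = 19
d(P, Alpha) = |-5−(-18)| + |-8−17| = 13 + 25 = 38
Minimum is at Orion.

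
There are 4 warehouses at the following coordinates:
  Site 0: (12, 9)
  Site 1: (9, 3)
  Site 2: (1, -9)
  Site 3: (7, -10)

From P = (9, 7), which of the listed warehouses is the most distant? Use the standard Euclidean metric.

Site 2

Since √ is increasing, it suffices to compare squared distances:
d²(P, Site 0) = (9−12)² + (7−9)² = 9 + 4 = 13
d²(P, Site 1) = (9−9)² + (7−3)² = 0 + 16 = 16
d²(P, Site 2) = (9−1)² + (7−(-9))² = 64 + 256 = 320
d²(P, Site 3) = (9−7)² + (7−(-10))² = 4 + 289 = 293
The largest is to Site 2.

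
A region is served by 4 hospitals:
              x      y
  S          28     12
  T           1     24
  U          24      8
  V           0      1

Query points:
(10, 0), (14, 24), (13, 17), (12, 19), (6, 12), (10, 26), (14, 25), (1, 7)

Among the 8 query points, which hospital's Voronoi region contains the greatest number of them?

T

(10, 0) — d² to each: S:468, T:657, U:260, V:101 → nearest is V
(14, 24) — d² to each: S:340, T:169, U:356, V:725 → nearest is T
(13, 17) — d² to each: S:250, T:193, U:202, V:425 → nearest is T
(12, 19) — d² to each: S:305, T:146, U:265, V:468 → nearest is T
(6, 12) — d² to each: S:484, T:169, U:340, V:157 → nearest is V
(10, 26) — d² to each: S:520, T:85, U:520, V:725 → nearest is T
(14, 25) — d² to each: S:365, T:170, U:389, V:772 → nearest is T
(1, 7) — d² to each: S:754, T:289, U:530, V:37 → nearest is V
Tally — T:5, V:3. T captures the most (5).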